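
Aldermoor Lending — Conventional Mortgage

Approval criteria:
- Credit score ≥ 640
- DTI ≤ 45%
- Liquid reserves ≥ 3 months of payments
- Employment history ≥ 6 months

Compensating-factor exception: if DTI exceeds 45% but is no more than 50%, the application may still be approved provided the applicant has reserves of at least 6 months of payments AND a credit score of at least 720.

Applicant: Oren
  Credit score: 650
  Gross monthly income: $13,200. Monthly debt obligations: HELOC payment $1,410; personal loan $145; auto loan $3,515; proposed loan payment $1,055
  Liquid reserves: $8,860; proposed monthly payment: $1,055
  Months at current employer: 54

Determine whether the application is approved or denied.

Credit score 650 ≥ 640 (meets base)
Total debts = (1,410 + 145 + 3,515 + 1,055) = 6,125. DTI = 6,125/13,200 = 46.4% > 45% — standard DTI limit exceeded.
Liquid reserves cover 8,860/1,055 = 8.4 months — ≥ 3 required
Employment 54 ≥ 6 months
DTI 46.4% is within the 45%–50% exception band; checking compensating factors.
Reserves 8.4 ≥ 6 months; credit score 650 < 720.
Compensating-factor requirement not fully met.

Denied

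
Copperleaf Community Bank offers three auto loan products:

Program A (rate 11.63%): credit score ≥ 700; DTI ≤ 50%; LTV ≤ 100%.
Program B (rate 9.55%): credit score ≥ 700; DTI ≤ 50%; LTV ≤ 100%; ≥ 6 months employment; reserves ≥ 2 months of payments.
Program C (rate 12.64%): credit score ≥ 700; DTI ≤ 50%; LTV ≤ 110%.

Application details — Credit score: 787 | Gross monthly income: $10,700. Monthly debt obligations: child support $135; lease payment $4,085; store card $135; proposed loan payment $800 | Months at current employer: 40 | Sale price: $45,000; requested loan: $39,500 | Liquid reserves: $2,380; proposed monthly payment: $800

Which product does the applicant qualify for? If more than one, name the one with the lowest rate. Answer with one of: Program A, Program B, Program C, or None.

Total debts = (135 + 4,085 + 135 + 800) = 5,155; DTI = 5,155/10,700 = 48.2%.
LTV = 39,500/45,000 = 87.8%.
Reserves = 2,380/800 = 3.0 months.
Program A: score 787 ≥ 700; DTI 48.2% ≤ 50%; LTV 87.8% ≤ 100% → qualifies.
Program B: score 787 ≥ 700; DTI 48.2% ≤ 50%; LTV 87.8% ≤ 100%; employment 40 ≥ 6 mo; reserves 3.0 ≥ 2 mo → qualifies.
Program C: score 787 ≥ 700; DTI 48.2% ≤ 50%; LTV 87.8% ≤ 110% → qualifies.
Qualifying: Program A, Program B, Program C. Lowest rate is 9.55% → Program B.

Program B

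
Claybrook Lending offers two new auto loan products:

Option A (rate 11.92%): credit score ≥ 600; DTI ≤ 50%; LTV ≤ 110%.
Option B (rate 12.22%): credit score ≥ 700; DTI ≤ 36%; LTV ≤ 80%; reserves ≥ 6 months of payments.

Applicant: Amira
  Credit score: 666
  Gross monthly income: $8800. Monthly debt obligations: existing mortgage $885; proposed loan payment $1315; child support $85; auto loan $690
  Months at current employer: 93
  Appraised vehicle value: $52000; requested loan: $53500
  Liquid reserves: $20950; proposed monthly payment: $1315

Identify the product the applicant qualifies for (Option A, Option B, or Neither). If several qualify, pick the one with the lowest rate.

Total debts = (885 + 1,315 + 85 + 690) = 2,975; DTI = 2,975/8,800 = 33.8%.
LTV = 53,500/52,000 = 102.9%.
Reserves = 20,950/1,315 = 15.9 months.
Option A: score 666 ≥ 600; DTI 33.8% ≤ 50%; LTV 102.9% ≤ 110% → qualifies.
Option B: score 666 < 700; DTI 33.8% ≤ 36%; LTV 102.9% > 80%; reserves 15.9 ≥ 6 mo → does not qualify.

Option A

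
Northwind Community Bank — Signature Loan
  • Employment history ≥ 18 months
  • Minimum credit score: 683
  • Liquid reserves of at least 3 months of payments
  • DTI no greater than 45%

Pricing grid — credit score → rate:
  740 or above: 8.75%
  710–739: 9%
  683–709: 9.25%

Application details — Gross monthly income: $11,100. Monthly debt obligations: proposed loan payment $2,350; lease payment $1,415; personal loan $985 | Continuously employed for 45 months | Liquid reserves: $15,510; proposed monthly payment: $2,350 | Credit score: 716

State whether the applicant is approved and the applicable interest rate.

Approved at 9%

Credit score 716 ≥ 683 (meets minimum)
Total monthly debts = (2,350 + 1,415 + 985) = 4,750. DTI = 4,750/11,100 = 42.8% ≤ 45%
Liquid reserves cover 15,510/2,350 = 6.6 months — ≥ 3 required
Employment 45 ≥ 18 months
All requirements met. Score 716 falls in the 710–739 tier → 9%.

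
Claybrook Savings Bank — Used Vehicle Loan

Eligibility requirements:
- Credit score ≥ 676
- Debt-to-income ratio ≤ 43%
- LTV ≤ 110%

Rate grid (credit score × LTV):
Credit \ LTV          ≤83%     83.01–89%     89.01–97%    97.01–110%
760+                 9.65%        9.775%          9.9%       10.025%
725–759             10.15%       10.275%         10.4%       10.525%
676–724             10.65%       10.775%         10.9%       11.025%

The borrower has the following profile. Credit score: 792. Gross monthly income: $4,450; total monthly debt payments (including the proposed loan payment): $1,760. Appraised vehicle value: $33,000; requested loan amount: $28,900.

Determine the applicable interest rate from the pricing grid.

Credit score 792 ≥ 676; DTI = 1,760/4,450 = 39.6% ≤ 43%
LTV: 28,900 ÷ 33,000 = 87.6%, within 110% cap
Credit 792 → row 760+; LTV 87.6% → column 83.01–89%. Grid cell → 9.775%.

9.775%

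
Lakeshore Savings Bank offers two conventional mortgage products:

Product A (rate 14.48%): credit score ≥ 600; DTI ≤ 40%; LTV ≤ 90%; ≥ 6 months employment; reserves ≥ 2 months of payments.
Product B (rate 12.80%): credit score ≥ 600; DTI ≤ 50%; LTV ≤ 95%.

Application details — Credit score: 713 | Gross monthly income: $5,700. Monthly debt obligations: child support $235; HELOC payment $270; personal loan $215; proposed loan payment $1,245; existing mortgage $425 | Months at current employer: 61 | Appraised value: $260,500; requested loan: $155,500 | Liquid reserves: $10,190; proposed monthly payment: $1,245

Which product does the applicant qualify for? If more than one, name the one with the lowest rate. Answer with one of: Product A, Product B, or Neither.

Product B

Total debts = (235 + 270 + 215 + 1,245 + 425) = 2,390; DTI = 2,390/5,700 = 41.9%.
LTV = 155,500/260,500 = 59.7%.
Reserves = 10,190/1,245 = 8.2 months.
Product A: score 713 ≥ 600; DTI 41.9% > 40%; LTV 59.7% ≤ 90%; employment 61 ≥ 6 mo; reserves 8.2 ≥ 2 mo → does not qualify.
Product B: score 713 ≥ 600; DTI 41.9% ≤ 50%; LTV 59.7% ≤ 95% → qualifies.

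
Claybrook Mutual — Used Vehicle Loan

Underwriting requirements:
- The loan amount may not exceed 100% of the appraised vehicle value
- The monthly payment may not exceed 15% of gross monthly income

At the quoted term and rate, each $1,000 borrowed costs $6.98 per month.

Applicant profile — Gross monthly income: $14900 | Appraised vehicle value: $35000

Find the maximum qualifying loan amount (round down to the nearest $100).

$35,000

Payment cap: 15% × $14,900 = $2,235/month.
At $6.98 per $1,000, that supports 2,235/6.98 × 1,000 ≈ $320,200 → $320,200.
LTV cap: 100% × $35,000 = $35,000 → $35,000.
Binding constraint: loan-to-value.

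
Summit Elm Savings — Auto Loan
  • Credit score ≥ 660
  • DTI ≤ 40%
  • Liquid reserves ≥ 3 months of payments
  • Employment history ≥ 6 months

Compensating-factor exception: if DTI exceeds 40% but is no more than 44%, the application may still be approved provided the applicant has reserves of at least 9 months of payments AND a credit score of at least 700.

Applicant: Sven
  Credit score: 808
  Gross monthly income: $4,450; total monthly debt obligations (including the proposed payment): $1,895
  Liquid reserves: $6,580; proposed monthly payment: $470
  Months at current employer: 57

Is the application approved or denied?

Approved

Credit score 808 ≥ 660 (meets base)
DTI: 1,895 ÷ 4,450 = 42.6%, over the 40% base limit.
Reserves = 6,580/470 = 14.0 months ≥ 3
Employment 57 ≥ 6 months
DTI 42.6% is within the 40%–44% exception band; checking compensating factors.
Override check — reserves: 14.0 mo (ok); score: 808 (ok).
Both override conditions satisfied; DTI exception granted.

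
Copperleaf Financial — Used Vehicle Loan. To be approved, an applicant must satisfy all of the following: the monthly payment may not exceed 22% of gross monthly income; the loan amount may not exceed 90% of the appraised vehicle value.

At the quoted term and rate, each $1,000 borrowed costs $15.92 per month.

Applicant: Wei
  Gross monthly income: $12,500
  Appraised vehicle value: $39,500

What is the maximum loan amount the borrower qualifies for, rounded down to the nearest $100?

$35,500

Payment cap: 22% × $12,500 = $2,750/month.
At $15.92 per $1,000, that supports 2,750/15.92 × 1,000 ≈ $172,738 → $172,700.
LTV cap: 90% × $39,500 = $35,550 → $35,500.
Binding constraint: loan-to-value.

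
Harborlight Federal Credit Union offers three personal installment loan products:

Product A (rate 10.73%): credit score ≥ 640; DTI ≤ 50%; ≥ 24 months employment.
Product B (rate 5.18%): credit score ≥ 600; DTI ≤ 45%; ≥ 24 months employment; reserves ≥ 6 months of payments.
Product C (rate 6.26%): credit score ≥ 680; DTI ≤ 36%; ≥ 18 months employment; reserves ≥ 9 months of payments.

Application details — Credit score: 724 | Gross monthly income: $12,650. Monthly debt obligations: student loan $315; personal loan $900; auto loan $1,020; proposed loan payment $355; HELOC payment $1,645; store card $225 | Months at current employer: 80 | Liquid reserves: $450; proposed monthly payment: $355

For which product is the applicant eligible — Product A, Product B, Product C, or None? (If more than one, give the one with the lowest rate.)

Product A

Total debts = (315 + 900 + 1,020 + 355 + 1,645 + 225) = 4,460; DTI = 4,460/12,650 = 35.3%.
Reserves = 450/355 = 1.3 months.
Product A: score 724 ≥ 640; DTI 35.3% ≤ 50%; employment 80 ≥ 24 mo → qualifies.
Product B: score 724 ≥ 600; DTI 35.3% ≤ 45%; employment 80 ≥ 24 mo; reserves 1.3 < 6 mo → does not qualify.
Product C: score 724 ≥ 680; DTI 35.3% ≤ 36%; employment 80 ≥ 18 mo; reserves 1.3 < 9 mo → does not qualify.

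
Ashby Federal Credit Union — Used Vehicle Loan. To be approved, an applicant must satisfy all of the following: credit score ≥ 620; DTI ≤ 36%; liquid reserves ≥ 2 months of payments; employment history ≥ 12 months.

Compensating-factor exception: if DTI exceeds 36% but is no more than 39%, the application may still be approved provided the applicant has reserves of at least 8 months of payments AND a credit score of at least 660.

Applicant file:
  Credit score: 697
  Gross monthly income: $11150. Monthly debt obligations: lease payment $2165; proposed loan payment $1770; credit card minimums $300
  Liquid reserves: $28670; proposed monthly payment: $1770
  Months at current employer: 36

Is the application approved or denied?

Credit score 697 ≥ 620 (meets base)
Total debts = (2,165 + 1,770 + 300) = 4,235. DTI: 4,235 ÷ 11,150 = 38%, over the 36% base limit.
Reserves: 28,670 ÷ 1,770 = 16.2 months (meets 2-month minimum)
Employment 36 ≥ 12 months
DTI 38% is within the 36%–39% exception band; checking compensating factors.
Override check — reserves: 16.2 mo (ok); score: 697 (ok).
Both override conditions satisfied; DTI exception granted.

Approved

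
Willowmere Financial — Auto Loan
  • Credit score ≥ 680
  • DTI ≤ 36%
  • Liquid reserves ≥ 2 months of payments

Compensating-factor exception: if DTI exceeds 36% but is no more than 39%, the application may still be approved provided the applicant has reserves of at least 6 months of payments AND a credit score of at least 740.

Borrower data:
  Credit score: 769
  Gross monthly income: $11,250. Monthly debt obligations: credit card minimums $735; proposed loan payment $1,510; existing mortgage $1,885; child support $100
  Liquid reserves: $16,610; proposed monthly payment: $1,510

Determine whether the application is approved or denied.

Approved

Credit score 769 ≥ 680 (meets base)
Total debts = (735 + 1,510 + 1,885 + 100) = 4,230. DTI = 4,230/11,250 = 37.6% > 36% — standard DTI limit exceeded.
Reserves: 16,610 ÷ 1,510 = 11.0 months (meets 2-month minimum)
37.6% falls in the override range (36%–39%), so the compensating-factor test applies.
Reserves 11.0 ≥ 6 months; credit score 769 ≥ 740.
Both override conditions satisfied; DTI exception granted.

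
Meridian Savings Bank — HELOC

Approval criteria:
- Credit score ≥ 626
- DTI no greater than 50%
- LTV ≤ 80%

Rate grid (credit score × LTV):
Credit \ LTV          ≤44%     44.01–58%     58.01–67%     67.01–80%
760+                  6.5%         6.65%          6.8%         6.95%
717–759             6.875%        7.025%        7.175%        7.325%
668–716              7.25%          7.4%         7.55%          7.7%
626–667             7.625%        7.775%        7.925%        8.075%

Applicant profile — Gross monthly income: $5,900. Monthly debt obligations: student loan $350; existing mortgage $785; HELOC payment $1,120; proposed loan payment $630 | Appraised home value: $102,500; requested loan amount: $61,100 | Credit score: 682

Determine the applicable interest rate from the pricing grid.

7.55%

Credit score 682 ≥ 626; Total monthly debts = (350 + 785 + 1,120 + 630) = 2,885. DTI = 2,885/5,900 = 48.9% ≤ 50%
LTV = 61,100/102,500 = 59.6% ≤ 80%
Credit 682 → row 668–716; LTV 59.6% → column 58.01–67%. Grid cell → 7.55%.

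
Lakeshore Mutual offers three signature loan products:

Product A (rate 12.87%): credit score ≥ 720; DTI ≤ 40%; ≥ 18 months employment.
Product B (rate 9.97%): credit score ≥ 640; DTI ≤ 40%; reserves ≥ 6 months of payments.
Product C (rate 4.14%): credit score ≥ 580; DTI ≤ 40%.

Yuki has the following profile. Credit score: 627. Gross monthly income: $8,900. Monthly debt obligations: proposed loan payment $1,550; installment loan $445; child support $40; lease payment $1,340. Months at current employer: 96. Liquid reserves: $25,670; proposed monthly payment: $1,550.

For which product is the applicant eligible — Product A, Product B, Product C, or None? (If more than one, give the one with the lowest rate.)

Total debts = (1,550 + 445 + 40 + 1,340) = 3,375; DTI = 3,375/8,900 = 37.9%.
Reserves = 25,670/1,550 = 16.6 months.
Product A: score 627 < 720; DTI 37.9% ≤ 40%; employment 96 ≥ 18 mo → does not qualify.
Product B: score 627 < 640; DTI 37.9% ≤ 40%; reserves 16.6 ≥ 6 mo → does not qualify.
Product C: score 627 ≥ 580; DTI 37.9% ≤ 40% → qualifies.

Product C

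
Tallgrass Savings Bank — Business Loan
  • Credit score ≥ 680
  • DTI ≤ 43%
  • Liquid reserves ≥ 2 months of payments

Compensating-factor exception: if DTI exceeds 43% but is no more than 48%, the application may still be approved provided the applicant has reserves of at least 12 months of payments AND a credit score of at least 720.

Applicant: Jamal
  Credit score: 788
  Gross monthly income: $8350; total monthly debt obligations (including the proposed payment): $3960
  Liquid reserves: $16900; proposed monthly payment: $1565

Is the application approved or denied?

Denied

Credit score 788 ≥ 680 (meets base)
DTI = 3,960/8,350 = 47.4% > 43% — standard DTI limit exceeded.
Reserves = 16,900/1,565 = 10.8 months ≥ 2
DTI 47.4% is within the 43%–48% exception band; checking compensating factors.
Reserves 10.8 < 12 months; credit score 788 ≥ 720.
Compensating-factor requirement not fully met.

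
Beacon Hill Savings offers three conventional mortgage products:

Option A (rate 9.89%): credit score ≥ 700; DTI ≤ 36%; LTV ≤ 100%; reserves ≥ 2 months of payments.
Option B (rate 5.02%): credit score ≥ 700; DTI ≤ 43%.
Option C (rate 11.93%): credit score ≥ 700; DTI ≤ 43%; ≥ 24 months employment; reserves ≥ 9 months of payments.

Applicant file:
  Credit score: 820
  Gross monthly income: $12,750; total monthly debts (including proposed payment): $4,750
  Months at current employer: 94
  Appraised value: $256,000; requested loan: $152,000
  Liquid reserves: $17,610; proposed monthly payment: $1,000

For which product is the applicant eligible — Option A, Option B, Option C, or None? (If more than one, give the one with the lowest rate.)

Option B

DTI = 4,750/12,750 = 37.3%.
LTV = 152,000/256,000 = 59.4%.
Reserves = 17,610/1,000 = 17.6 months.
Option A: score 820 ≥ 700; DTI 37.3% > 36%; LTV 59.4% ≤ 100%; reserves 17.6 ≥ 2 mo → does not qualify.
Option B: score 820 ≥ 700; DTI 37.3% ≤ 43% → qualifies.
Option C: score 820 ≥ 700; DTI 37.3% ≤ 43%; employment 94 ≥ 24 mo; reserves 17.6 ≥ 9 mo → qualifies.
Qualifying: Option B, Option C. Lowest rate is 5.02% → Option B.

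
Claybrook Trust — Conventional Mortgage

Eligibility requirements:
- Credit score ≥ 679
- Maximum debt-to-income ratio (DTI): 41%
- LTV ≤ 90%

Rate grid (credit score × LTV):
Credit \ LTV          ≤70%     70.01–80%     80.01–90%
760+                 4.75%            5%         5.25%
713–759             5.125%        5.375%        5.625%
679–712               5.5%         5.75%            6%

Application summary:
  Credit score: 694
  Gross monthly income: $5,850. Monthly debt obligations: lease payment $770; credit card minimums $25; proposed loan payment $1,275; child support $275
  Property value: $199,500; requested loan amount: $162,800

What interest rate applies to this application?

Credit score 694 ≥ 679; Total monthly debts = (770 + 25 + 1,275 + 275) = 2,345. DTI = 2,345/5,850 = 40.1% ≤ 41%
LTV: 162,800 ÷ 199,500 = 81.6%, within 90% cap
Score 694 is in the 679–712 band; LTV 81.6% is in the 80.01–90% band → 6%.

6%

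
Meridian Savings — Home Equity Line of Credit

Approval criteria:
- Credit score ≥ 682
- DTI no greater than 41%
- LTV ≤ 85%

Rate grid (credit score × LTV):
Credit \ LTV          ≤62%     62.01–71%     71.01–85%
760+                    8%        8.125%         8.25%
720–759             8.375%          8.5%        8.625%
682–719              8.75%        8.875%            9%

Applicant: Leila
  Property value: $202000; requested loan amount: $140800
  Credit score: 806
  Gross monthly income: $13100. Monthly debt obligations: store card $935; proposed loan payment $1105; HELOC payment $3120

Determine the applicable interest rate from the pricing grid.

Credit score 806 ≥ 682; Total monthly debts = (935 + 1,105 + 3,120) = 5,160. DTI = 5,160/13,100 = 39.4% ≤ 41%
LTV: 140,800 ÷ 202,000 = 69.7%, within 85% cap
Credit 806 → row 760+; LTV 69.7% → column 62.01–71%. Grid cell → 8.125%.

8.125%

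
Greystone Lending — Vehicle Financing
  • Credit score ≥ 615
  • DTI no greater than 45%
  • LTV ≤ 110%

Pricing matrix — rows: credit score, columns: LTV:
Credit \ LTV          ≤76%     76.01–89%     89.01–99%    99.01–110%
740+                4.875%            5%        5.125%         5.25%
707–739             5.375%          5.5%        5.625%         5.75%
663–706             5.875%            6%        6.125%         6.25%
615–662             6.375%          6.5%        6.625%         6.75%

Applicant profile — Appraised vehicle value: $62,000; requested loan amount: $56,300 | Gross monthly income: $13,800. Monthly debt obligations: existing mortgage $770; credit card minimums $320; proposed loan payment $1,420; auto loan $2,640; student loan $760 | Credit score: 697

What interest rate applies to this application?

6.125%

Credit score 697 ≥ 615; Total monthly debts = (770 + 320 + 1,420 + 2,640 + 760) = 5,910. Debt-to-income = 5,910/13,800 = 42.8% — meets 45% limit
LTV: 56,300 ÷ 62,000 = 90.8%, within 110% cap
Score 697 is in the 663–706 band; LTV 90.8% is in the 89.01–99% band → 6.125%.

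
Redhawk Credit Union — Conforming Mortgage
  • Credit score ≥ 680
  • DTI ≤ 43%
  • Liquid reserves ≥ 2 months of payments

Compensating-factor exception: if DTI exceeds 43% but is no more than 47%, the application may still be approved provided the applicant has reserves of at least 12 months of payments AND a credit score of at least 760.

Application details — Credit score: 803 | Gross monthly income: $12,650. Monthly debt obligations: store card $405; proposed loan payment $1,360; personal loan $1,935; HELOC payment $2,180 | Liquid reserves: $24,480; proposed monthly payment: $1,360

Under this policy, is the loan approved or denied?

Credit score 803 ≥ 680 (meets base)
Total debts = (405 + 1,360 + 1,935 + 2,180) = 5,880. DTI: 5,880 ÷ 12,650 = 46.5%, over the 43% base limit.
Liquid reserves cover 24,480/1,360 = 18.0 months — ≥ 2 required
DTI 46.5% is within the 43%–47% exception band; checking compensating factors.
Reserves 18.0 ≥ 12 months; credit score 803 ≥ 760.
Both compensating conditions met → exception applies.

Approved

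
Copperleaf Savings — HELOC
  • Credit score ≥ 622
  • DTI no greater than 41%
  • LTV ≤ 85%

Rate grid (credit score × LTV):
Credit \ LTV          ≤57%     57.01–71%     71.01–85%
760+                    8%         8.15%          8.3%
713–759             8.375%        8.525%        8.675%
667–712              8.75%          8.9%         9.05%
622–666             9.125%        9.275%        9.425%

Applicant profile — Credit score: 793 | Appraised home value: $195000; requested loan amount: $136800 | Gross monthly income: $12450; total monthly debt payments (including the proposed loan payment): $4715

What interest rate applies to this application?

8.15%

Credit score 793 ≥ 622; DTI = 4,715/12,450 = 37.9% ≤ 41%
Loan-to-value = 136,800/195,000 = 70.2% — pass (85% max)
Credit 793 → row 760+; LTV 70.2% → column 57.01–71%. Grid cell → 8.15%.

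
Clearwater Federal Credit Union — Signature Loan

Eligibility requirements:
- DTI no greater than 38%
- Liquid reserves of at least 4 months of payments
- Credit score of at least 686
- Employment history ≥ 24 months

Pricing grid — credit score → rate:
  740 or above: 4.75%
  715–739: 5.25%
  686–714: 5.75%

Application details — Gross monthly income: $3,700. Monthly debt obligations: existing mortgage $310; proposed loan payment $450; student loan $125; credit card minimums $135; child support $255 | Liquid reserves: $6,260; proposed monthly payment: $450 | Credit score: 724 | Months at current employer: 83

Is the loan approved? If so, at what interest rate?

Approved at 5.25%

Credit score 724 ≥ 686 (meets minimum)
Total monthly debts = (310 + 450 + 125 + 135 + 255) = 1,275. Debt-to-income = 1,275/3,700 = 34.5% — meets 38% limit
Employment 83 ≥ 24 months
Reserves: 6,260 ÷ 450 = 13.9 months (meets 4-month minimum)
All requirements met. Score 724 falls in the 715–739 tier → 5.25%.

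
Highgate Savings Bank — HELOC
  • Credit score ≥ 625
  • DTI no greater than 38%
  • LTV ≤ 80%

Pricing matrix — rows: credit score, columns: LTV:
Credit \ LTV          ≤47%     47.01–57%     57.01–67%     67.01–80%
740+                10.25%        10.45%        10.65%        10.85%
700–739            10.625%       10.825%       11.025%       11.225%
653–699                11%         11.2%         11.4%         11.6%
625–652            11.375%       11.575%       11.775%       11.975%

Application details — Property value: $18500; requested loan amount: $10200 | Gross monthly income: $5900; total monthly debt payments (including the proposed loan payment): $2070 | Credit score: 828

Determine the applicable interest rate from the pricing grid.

10.45%

Credit score 828 ≥ 625; Debt-to-income = 2,070/5,900 = 35.1% — meets 38% limit
Loan-to-value = 10,200/18,500 = 55.1% — pass (80% max)
Score 828 is in the 740+ band; LTV 55.1% is in the 47.01–57% band → 10.45%.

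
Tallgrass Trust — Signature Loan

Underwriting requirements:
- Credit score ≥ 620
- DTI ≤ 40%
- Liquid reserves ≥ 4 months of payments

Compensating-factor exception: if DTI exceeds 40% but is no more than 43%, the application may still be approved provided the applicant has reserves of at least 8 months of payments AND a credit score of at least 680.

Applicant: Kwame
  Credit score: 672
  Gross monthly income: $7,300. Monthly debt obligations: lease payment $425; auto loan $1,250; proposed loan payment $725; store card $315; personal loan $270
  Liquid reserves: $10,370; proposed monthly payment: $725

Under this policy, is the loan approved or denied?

Denied

Credit score 672 ≥ 620 (meets base)
Total debts = (425 + 1,250 + 725 + 315 + 270) = 2,985. DTI: 2,985 ÷ 7,300 = 40.9%, over the 40% base limit.
Liquid reserves cover 10,370/725 = 14.3 months — ≥ 4 required
40.9% falls in the override range (40%–43%), so the compensating-factor test applies.
Reserves 14.3 ≥ 8 months; credit score 672 < 680.
Override conditions not both satisfied; exception does not apply.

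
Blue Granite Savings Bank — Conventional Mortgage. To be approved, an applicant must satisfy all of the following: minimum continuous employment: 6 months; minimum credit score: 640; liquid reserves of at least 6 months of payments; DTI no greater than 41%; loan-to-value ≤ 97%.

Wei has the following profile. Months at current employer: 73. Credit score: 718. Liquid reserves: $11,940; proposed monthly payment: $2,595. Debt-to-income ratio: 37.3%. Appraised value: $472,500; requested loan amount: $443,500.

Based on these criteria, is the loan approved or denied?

Denied

Employment 73 ≥ 6 months
Credit score 718 ≥ 640 (meets)
Liquid reserves cover 11,940/2,595 = 4.6 months — < 6 required
DTI 37.3% is within the 41% limit
Loan-to-value = 443,500/472,500 = 93.9% — pass (97% max)
Fails on reserves.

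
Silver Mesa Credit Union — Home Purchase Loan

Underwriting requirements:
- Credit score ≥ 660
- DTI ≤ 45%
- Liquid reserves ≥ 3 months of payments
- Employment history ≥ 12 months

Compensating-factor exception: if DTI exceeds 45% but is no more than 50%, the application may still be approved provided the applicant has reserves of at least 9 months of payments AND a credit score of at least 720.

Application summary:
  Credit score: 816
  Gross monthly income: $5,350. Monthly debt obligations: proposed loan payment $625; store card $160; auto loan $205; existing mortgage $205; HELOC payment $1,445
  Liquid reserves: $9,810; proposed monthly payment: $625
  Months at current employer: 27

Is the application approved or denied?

Approved

Credit score 816 ≥ 660 (meets base)
Total debts = (625 + 160 + 205 + 205 + 1,445) = 2,640. DTI = 2,640/5,350 = 49.3% > 45% — standard DTI limit exceeded.
Reserves = 9,810/625 = 15.7 months ≥ 3
Employment 27 ≥ 12 months
DTI 49.3% is within the 45%–50% exception band; checking compensating factors.
Reserves 15.7 ≥ 9 months; credit score 816 ≥ 720.
Both compensating conditions met → exception applies.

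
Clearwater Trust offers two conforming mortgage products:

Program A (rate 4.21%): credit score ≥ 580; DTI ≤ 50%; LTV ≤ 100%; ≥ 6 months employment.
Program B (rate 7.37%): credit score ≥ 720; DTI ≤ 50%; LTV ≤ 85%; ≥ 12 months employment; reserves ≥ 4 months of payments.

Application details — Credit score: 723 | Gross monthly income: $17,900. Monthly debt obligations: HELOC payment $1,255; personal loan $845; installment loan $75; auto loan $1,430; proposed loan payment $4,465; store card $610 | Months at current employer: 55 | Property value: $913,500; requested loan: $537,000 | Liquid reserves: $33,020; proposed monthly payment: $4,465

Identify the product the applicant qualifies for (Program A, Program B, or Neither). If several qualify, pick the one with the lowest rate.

Program A

Total debts = (1,255 + 845 + 75 + 1,430 + 4,465 + 610) = 8,680; DTI = 8,680/17,900 = 48.5%.
LTV = 537,000/913,500 = 58.8%.
Reserves = 33,020/4,465 = 7.4 months.
Program A: score 723 ≥ 580; DTI 48.5% ≤ 50%; LTV 58.8% ≤ 100%; employment 55 ≥ 6 mo → qualifies.
Program B: score 723 ≥ 720; DTI 48.5% ≤ 50%; LTV 58.8% ≤ 85%; employment 55 ≥ 12 mo; reserves 7.4 ≥ 4 mo → qualifies.
Qualifying: Program A, Program B. Lowest rate is 4.21% → Program A.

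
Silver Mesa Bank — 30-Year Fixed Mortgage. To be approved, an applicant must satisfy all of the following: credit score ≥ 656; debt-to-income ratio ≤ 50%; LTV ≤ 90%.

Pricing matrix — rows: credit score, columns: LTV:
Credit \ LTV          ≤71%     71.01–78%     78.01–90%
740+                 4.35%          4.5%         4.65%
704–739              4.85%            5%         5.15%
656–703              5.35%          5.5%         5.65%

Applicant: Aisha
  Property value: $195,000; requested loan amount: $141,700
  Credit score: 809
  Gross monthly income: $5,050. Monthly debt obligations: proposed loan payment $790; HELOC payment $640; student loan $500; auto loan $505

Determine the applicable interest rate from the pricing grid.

4.5%

Credit score 809 ≥ 656; Total monthly debts = (790 + 640 + 500 + 505) = 2,435. Debt-to-income = 2,435/5,050 = 48.2% — meets 50% limit
Loan-to-value = 141,700/195,000 = 72.7% — pass (90% max)
Credit 809 → row 740+; LTV 72.7% → column 71.01–78%. Grid cell → 4.5%.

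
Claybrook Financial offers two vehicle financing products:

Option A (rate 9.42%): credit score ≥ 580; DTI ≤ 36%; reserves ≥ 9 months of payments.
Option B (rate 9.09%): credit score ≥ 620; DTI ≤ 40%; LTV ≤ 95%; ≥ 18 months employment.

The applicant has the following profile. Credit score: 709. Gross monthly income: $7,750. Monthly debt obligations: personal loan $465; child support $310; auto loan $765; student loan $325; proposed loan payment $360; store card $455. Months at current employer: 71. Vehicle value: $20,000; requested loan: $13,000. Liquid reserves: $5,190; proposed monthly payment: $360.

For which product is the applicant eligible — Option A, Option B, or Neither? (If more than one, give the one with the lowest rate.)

Total debts = (465 + 310 + 765 + 325 + 360 + 455) = 2,680; DTI = 2,680/7,750 = 34.6%.
LTV = 13,000/20,000 = 65%.
Reserves = 5,190/360 = 14.4 months.
Option A: score 709 ≥ 580; DTI 34.6% ≤ 36%; reserves 14.4 ≥ 9 mo → qualifies.
Option B: score 709 ≥ 620; DTI 34.6% ≤ 40%; LTV 65% ≤ 95%; employment 71 ≥ 18 mo → qualifies.
Qualifying: Option A, Option B. Lowest rate is 9.09% → Option B.

Option B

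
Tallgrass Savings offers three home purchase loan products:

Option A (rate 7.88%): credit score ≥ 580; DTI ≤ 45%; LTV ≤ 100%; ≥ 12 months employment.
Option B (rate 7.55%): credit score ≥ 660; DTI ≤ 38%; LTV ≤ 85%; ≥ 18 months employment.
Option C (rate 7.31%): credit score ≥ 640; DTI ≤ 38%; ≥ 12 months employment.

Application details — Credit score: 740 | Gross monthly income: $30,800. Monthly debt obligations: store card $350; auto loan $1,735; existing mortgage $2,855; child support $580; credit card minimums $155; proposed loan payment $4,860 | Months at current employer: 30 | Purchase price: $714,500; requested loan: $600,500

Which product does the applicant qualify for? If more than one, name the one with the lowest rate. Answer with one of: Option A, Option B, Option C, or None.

Option C

Total debts = (350 + 1,735 + 2,855 + 580 + 155 + 4,860) = 10,535; DTI = 10,535/30,800 = 34.2%.
LTV = 600,500/714,500 = 84%.
Option A: score 740 ≥ 580; DTI 34.2% ≤ 45%; LTV 84% ≤ 100%; employment 30 ≥ 12 mo → qualifies.
Option B: score 740 ≥ 660; DTI 34.2% ≤ 38%; LTV 84% ≤ 85%; employment 30 ≥ 18 mo → qualifies.
Option C: score 740 ≥ 640; DTI 34.2% ≤ 38%; employment 30 ≥ 12 mo → qualifies.
Qualifying: Option A, Option B, Option C. Lowest rate is 7.31% → Option C.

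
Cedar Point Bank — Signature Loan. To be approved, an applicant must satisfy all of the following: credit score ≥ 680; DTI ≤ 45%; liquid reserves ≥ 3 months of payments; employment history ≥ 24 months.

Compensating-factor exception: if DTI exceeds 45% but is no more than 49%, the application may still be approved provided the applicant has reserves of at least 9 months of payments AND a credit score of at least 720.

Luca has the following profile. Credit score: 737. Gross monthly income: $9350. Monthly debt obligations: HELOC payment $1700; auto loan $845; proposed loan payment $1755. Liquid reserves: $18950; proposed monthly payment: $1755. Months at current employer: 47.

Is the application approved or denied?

Approved

Credit score 737 ≥ 680 (meets base)
Total debts = (1,700 + 845 + 1,755) = 4,300. DTI = 4,300/9,350 = 46% > 45% — standard DTI limit exceeded.
Reserves = 18,950/1,755 = 10.8 months ≥ 3
Employment 47 ≥ 24 months
46% falls in the override range (45%–49%), so the compensating-factor test applies.
Override check — reserves: 10.8 mo (ok); score: 737 (ok).
Both override conditions satisfied; DTI exception granted.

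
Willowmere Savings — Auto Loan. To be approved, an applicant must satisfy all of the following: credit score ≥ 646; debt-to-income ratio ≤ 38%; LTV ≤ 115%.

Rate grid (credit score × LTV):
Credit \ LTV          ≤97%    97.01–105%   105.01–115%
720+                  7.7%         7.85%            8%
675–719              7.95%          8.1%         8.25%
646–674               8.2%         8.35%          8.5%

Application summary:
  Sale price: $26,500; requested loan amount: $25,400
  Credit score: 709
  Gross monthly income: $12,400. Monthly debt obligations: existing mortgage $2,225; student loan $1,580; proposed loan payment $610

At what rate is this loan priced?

Credit score 709 ≥ 646; Total monthly debts = (2,225 + 1,580 + 610) = 4,415. DTI: 4,415 ÷ 12,400 = 35.6%, within the 38% cap
LTV: 25,400 ÷ 26,500 = 95.8%, within 115% cap
Score 709 is in the 675–719 band; LTV 95.8% is in the ≤97% band → 7.95%.

7.95%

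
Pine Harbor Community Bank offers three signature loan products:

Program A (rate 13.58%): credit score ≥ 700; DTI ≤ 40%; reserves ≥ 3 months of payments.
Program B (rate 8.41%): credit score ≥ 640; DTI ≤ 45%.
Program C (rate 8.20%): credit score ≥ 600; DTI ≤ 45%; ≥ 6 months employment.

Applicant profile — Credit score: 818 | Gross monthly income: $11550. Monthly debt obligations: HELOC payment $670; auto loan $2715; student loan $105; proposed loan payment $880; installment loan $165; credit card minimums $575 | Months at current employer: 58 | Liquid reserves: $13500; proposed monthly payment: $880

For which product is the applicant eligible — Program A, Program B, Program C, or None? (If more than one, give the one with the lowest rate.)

Program C

Total debts = (670 + 2,715 + 105 + 880 + 165 + 575) = 5,110; DTI = 5,110/11,550 = 44.2%.
Reserves = 13,500/880 = 15.3 months.
Program A: score 818 ≥ 700; DTI 44.2% > 40%; reserves 15.3 ≥ 3 mo → does not qualify.
Program B: score 818 ≥ 640; DTI 44.2% ≤ 45% → qualifies.
Program C: score 818 ≥ 600; DTI 44.2% ≤ 45%; employment 58 ≥ 6 mo → qualifies.
Qualifying: Program B, Program C. Lowest rate is 8.20% → Program C.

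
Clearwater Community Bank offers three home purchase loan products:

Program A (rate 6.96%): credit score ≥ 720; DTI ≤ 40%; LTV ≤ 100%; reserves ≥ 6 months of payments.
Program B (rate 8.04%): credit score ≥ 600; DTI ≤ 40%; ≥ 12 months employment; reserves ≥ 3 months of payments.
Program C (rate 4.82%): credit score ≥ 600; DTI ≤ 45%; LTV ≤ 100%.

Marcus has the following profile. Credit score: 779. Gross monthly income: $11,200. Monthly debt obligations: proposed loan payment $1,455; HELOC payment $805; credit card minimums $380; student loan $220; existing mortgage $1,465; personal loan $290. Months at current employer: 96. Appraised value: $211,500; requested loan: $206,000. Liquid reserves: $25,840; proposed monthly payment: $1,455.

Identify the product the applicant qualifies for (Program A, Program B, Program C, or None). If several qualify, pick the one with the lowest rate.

Program C

Total debts = (1,455 + 805 + 380 + 220 + 1,465 + 290) = 4,615; DTI = 4,615/11,200 = 41.2%.
LTV = 206,000/211,500 = 97.4%.
Reserves = 25,840/1,455 = 17.8 months.
Program A: score 779 ≥ 720; DTI 41.2% > 40%; LTV 97.4% ≤ 100%; reserves 17.8 ≥ 6 mo → does not qualify.
Program B: score 779 ≥ 600; DTI 41.2% > 40%; employment 96 ≥ 12 mo; reserves 17.8 ≥ 3 mo → does not qualify.
Program C: score 779 ≥ 600; DTI 41.2% ≤ 45%; LTV 97.4% ≤ 100% → qualifies.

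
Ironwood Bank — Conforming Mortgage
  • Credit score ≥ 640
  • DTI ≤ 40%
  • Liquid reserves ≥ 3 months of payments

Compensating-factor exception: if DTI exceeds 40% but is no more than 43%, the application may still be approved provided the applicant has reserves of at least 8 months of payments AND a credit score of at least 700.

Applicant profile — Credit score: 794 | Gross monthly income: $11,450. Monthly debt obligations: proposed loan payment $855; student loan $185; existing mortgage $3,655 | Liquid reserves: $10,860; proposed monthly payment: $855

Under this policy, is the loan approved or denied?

Credit score 794 ≥ 640 (meets base)
Total debts = (855 + 185 + 3,655) = 4,695. DTI = 4,695/11,450 = 41% > 40% — standard DTI limit exceeded.
Reserves = 10,860/855 = 12.7 months ≥ 3
DTI 41% is within the 40%–43% exception band; checking compensating factors.
Reserves 12.7 ≥ 8 months; credit score 794 ≥ 700.
Both override conditions satisfied; DTI exception granted.

Approved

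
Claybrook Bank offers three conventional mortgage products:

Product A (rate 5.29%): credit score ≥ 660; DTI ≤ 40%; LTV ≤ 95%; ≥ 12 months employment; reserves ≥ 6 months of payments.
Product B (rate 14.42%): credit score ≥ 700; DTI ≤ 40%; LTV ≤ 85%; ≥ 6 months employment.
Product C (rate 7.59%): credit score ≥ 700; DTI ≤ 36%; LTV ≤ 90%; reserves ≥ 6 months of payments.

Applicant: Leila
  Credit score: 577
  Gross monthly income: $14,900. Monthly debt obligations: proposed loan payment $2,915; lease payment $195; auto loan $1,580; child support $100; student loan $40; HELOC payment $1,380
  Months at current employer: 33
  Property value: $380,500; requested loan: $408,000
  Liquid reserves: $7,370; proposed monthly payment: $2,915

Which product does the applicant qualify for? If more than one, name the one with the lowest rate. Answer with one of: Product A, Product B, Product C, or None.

None

Total debts = (2,915 + 195 + 1,580 + 100 + 40 + 1,380) = 6,210; DTI = 6,210/14,900 = 41.7%.
LTV = 408,000/380,500 = 107.2%.
Reserves = 7,370/2,915 = 2.5 months.
Product A: score 577 < 660; DTI 41.7% > 40%; LTV 107.2% > 95%; employment 33 ≥ 12 mo; reserves 2.5 < 6 mo → does not qualify.
Product B: score 577 < 700; DTI 41.7% > 40%; LTV 107.2% > 85%; employment 33 ≥ 6 mo → does not qualify.
Product C: score 577 < 700; DTI 41.7% > 36%; LTV 107.2% > 90%; reserves 2.5 < 6 mo → does not qualify.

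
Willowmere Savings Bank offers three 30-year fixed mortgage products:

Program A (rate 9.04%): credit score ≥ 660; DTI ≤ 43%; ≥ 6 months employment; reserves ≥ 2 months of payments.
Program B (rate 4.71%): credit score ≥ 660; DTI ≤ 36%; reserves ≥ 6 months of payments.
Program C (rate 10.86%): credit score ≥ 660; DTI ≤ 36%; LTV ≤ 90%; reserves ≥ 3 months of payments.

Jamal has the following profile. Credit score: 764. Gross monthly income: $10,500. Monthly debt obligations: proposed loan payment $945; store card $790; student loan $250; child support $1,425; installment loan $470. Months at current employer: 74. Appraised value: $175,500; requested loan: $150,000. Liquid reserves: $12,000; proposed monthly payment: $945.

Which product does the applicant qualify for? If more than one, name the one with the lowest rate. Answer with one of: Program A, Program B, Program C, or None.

Program A

Total debts = (945 + 790 + 250 + 1,425 + 470) = 3,880; DTI = 3,880/10,500 = 37%.
LTV = 150,000/175,500 = 85.5%.
Reserves = 12,000/945 = 12.7 months.
Program A: score 764 ≥ 660; DTI 37% ≤ 43%; employment 74 ≥ 6 mo; reserves 12.7 ≥ 2 mo → qualifies.
Program B: score 764 ≥ 660; DTI 37% > 36%; reserves 12.7 ≥ 6 mo → does not qualify.
Program C: score 764 ≥ 660; DTI 37% > 36%; LTV 85.5% ≤ 90%; reserves 12.7 ≥ 3 mo → does not qualify.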